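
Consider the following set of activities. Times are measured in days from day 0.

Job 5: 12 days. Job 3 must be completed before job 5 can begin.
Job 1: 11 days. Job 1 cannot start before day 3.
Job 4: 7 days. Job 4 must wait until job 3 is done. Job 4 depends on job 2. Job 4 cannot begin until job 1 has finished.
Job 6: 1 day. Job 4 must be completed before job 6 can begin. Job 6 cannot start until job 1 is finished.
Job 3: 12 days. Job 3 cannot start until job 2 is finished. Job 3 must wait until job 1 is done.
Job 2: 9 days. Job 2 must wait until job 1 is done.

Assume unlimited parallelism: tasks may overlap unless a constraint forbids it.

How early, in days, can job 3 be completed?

35

Job 1 cannot begin until its own release at day 3. It runs from day 3 to 3 + 11 = day 14.
After job 1 (finishes day 14), job 2 can start at day 14 and finishes at day 23.
Job 3 has to wait for job 2 (finishes day 23); job 1 (finishes day 14). The latest of these is day 23, so job 3 runs day 23 to 23 + 12 = day 35.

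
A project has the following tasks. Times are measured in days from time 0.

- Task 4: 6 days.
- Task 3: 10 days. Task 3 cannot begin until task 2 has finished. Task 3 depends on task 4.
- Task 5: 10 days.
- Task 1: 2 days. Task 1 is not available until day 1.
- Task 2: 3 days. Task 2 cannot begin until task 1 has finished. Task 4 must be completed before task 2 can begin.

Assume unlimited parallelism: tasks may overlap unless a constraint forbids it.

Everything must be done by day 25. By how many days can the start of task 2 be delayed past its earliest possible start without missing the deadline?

Task 4 has no prerequisites, so it starts at day 0 and finishes at day 6.
Task 1 waits on its own release at day 1, so it starts at day 1 and finishes at 1 + 2 = day 3.
Task 2 has to wait for task 1 (finishes day 3); task 4 (finishes day 6). The latest of these is day 6, so task 2 runs day 6 to 6 + 3 = day 9.

Working backward from the deadline:
Task 3 has no dependents, so it just needs to finish by day 25. Starting by 25 − 10 = day 15 achieves that.
Task 2 must finish before task 3 (must start by day 15). With a 3-day duration, task 2 must start by 15 − 3 = day 12.
So task 2 can start as early as day 6 and as late as day 12, giving 12 − 6 = 6 days of slack.

6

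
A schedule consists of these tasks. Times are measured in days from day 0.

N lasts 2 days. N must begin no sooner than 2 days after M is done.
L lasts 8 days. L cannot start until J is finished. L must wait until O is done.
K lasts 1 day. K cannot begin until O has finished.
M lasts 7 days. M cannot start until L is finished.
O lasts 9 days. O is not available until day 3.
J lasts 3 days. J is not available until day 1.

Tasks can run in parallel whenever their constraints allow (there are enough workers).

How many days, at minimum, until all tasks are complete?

31

After its own release at day 3, O can start at day 3 and finishes at day 12.
After O (finishes day 12), K can start at day 12 and finishes at day 13.
J cannot begin until its own release at day 1. It runs from day 1 to 1 + 3 = day 4.
L needs all of J (finishes day 4); O (finishes day 12). That puts its earliest start at day 12; it finishes at 12 + 8 = day 20.
M waits on L (finishes day 20), so it starts at day 20 and finishes at 20 + 7 = day 27.
N waits on M (finishes day 27, plus 2-day gap → day 29), so it starts at day 29 and finishes at 29 + 2 = day 31.
All tasks are finished once the last one completes. Finish times: J at 4, K at 13, L at 20, M at 27, N at 31, O at 12. The latest is day 31.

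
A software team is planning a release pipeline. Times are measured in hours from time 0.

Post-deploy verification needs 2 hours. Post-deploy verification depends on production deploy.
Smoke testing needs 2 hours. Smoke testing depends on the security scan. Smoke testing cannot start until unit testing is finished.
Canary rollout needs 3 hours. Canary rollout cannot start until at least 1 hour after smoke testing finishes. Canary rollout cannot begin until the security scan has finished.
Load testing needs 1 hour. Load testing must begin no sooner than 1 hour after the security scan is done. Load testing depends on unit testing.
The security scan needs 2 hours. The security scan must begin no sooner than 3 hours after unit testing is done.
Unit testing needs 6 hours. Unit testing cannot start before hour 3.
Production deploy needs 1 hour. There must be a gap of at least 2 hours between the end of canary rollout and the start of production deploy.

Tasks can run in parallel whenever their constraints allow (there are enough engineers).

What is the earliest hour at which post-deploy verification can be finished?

25

Unit testing cannot begin until its own release at hour 3. It runs from hour 3 to 3 + 6 = hour 9.
The security scan waits on unit testing (finishes hour 9, plus 3-hour gap → hour 12), so it starts at hour 12 and finishes at 12 + 2 = hour 14.
Smoke testing has to wait for the security scan (finishes hour 14); unit testing (finishes hour 9). The latest of these is hour 14, so smoke testing runs hour 14 to 14 + 2 = hour 16.
For canary rollout: smoke testing (finishes hour 16, plus 1-hour gap → hour 17); the security scan (finishes hour 14). Taking the maximum gives a start of hour 17, and it finishes at 17 + 3 = hour 20.
Production deploy cannot begin until canary rollout (finishes hour 20, plus 2-hour gap → hour 22). It runs from hour 22 to 22 + 1 = hour 23.
After production deploy (finishes hour 23), post-deploy verification can start at hour 23 and finishes at hour 25.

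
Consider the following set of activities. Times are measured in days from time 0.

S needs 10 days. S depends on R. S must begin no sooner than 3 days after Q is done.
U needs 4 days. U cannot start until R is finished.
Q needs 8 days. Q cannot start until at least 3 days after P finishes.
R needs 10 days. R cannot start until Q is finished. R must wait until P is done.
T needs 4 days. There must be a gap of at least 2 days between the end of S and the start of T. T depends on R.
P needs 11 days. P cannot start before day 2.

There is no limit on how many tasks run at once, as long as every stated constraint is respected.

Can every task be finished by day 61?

After its own release at day 2, P can start at day 2 and finishes at day 13.
After P (finishes day 13, plus 3-day gap → day 16), Q can start at day 16 and finishes at day 24.
R has to wait for Q (finishes day 24); P (finishes day 13). The latest of these is day 24, so R runs day 24 to 24 + 10 = day 34.
After R (finishes day 34), U can start at day 34 and finishes at day 38.
S needs all of R (finishes day 34); Q (finishes day 24, plus 3-day gap → day 27). That puts its earliest start at day 34; it finishes at 34 + 10 = day 44.
T cannot start until S (finishes day 44, plus 2-day gap → day 46); R (finishes day 34). The controlling bound is day 46, so T finishes at 46 + 4 = day 50.
Every task is finished by day 50, which is no later than the deadline of 61, so the schedule is feasible.

Yes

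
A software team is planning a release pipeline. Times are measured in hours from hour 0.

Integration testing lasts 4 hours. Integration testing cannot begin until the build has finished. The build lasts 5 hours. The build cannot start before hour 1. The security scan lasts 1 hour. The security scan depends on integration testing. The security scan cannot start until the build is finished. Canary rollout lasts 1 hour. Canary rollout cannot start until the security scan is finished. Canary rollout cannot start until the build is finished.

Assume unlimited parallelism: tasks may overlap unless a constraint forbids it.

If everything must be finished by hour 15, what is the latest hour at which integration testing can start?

To finish by hour 15, canary rollout (duration 1) must start no later than hour 14.
The security scan must finish before canary rollout (must start by hour 14). With a 1-hour duration, the security scan must start by 14 − 1 = hour 13.
Since the security scan (must start by hour 13) depends on it, integration testing must finish by hour 13. Backing off its 4-hour duration gives a latest start of hour 9.

9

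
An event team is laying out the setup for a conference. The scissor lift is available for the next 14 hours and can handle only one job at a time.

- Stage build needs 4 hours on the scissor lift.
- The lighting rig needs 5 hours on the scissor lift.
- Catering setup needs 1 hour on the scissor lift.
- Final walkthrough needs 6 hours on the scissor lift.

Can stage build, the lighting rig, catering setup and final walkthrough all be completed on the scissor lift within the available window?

No

Running back to back, the jobs need 4 + 5 + 1 + 6 = 16 hours on the scissor lift.
Since 16 > 14, they cannot all fit.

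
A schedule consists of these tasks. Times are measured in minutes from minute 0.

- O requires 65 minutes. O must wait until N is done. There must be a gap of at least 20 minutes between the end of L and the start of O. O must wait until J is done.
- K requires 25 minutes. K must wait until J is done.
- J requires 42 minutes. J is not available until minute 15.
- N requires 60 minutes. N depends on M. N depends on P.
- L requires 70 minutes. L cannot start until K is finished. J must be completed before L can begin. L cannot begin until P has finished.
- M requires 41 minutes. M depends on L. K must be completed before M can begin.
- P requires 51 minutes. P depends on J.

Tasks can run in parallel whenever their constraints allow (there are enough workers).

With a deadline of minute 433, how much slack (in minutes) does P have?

After its own release at minute 15, J can start at minute 15 and finishes at minute 57.
P waits on J (finishes minute 57), so it starts at minute 57 and finishes at 57 + 51 = minute 108.

Working backward from the deadline:
O has no dependents, so it just needs to finish by minute 433. Starting by 433 − 65 = minute 368 achieves that.
N must finish before O (must start by minute 368). With a 60-minute duration, N must start by 368 − 60 = minute 308.
Since N (must start by minute 308) depends on it, M must finish by minute 308. Backing off its 41-minute duration gives a latest start of minute 267.
L feeds M (must start by minute 267); O (must start by minute 368, minus 20-minute gap → minute 348). Taking the minimum, L must finish by minute 267 and start by 267 − 70 = minute 197.
P feeds L (must start by minute 197); N (must start by minute 308). Taking the minimum, P must finish by minute 197 and start by 197 − 51 = minute 146.
So P can start as early as minute 57 and as late as minute 146, giving 146 − 57 = 89 minutes of slack.

89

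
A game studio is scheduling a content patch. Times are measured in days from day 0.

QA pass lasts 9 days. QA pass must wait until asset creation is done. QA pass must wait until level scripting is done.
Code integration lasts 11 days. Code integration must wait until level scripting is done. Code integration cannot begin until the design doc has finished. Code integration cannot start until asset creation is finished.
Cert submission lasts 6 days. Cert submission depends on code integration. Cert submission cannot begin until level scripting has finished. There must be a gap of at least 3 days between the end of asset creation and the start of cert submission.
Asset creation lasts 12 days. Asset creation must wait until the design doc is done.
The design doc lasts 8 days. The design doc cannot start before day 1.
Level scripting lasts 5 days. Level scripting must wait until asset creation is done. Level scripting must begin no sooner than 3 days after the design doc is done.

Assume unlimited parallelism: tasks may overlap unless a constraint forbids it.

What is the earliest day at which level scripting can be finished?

The design doc cannot begin until its own release at day 1. It runs from day 1 to 1 + 8 = day 9.
After the design doc (finishes day 9), asset creation can start at day 9 and finishes at day 21.
Level scripting needs all of asset creation (finishes day 21); the design doc (finishes day 9, plus 3-day gap → day 12). That puts its earliest start at day 21; it finishes at 21 + 5 = day 26.

26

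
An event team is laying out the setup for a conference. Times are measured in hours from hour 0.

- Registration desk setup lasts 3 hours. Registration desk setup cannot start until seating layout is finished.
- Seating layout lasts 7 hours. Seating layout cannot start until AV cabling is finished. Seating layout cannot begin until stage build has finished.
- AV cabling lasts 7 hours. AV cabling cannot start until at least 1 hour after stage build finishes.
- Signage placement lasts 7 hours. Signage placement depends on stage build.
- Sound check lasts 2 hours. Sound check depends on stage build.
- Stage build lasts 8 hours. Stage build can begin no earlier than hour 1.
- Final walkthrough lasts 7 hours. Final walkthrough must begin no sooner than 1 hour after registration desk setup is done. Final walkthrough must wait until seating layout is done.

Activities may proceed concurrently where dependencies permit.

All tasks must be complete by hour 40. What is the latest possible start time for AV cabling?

Nothing follows final walkthrough; the deadline of hour 40 is its only limit. It must start by 40 − 7 = hour 33.
Registration desk setup must finish before final walkthrough (must start by hour 33, minus 1-hour gap → hour 32). With a 3-hour duration, registration desk setup must start by 32 − 3 = hour 29.
For seating layout: registration desk setup (must start by hour 29); final walkthrough (must start by hour 33). The most restrictive is hour 29; with a 7-hour duration, seating layout must start by hour 22.
AV cabling must finish before seating layout (must start by hour 22). With a 7-hour duration, AV cabling must start by 22 − 7 = hour 15.

15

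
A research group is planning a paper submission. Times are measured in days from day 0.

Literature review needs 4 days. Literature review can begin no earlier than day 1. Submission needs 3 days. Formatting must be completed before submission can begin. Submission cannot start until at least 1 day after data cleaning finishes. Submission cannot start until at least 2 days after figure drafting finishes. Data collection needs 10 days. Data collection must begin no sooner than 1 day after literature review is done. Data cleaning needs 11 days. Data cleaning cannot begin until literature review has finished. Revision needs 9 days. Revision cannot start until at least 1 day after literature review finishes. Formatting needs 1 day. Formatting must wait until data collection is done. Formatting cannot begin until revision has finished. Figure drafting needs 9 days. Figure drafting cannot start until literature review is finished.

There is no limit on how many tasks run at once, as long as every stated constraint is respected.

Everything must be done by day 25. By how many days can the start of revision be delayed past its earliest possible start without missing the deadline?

Literature review waits on its own release at day 1, so it starts at day 1 and finishes at 1 + 4 = day 5.
Revision cannot begin until literature review (finishes day 5, plus 1-day gap → day 6). It runs from day 6 to 6 + 9 = day 15.

Working backward from the deadline:
Nothing follows submission; the deadline of day 25 is its only limit. It must start by 25 − 3 = day 22.
Formatting must finish before submission (must start by day 22). With a 1-day duration, formatting must start by 22 − 1 = day 21.
Revision must finish before formatting (must start by day 21). With a 9-day duration, revision must start by 21 − 9 = day 12.
So revision can start as early as day 6 and as late as day 12, giving 12 − 6 = 6 days of slack.

6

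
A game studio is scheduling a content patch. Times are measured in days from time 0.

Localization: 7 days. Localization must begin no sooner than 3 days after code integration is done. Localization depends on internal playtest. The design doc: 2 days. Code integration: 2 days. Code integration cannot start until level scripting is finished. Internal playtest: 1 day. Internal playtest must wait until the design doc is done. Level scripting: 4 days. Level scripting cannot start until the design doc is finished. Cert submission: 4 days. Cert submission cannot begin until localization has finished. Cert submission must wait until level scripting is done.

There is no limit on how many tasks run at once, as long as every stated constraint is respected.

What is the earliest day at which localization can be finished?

18

The design doc can start immediately at day 0; it finishes at day 2.
Internal playtest waits on the design doc (finishes day 2), so it starts at day 2 and finishes at 2 + 1 = day 3.
Level scripting cannot begin until the design doc (finishes day 2). It runs from day 2 to 2 + 4 = day 6.
Code integration cannot begin until level scripting (finishes day 6). It runs from day 6 to 6 + 2 = day 8.
Localization cannot start until code integration (finishes day 8, plus 3-day gap → day 11); internal playtest (finishes day 3). The controlling bound is day 11, so localization finishes at 11 + 7 = day 18.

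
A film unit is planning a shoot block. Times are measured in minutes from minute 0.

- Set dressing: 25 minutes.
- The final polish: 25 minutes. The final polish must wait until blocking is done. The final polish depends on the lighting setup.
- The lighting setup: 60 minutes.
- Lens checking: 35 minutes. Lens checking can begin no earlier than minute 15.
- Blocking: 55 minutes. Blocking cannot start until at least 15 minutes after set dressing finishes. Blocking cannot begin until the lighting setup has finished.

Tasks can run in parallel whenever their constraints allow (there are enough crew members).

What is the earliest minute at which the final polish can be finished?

140

The lighting setup has no prerequisites, so it starts at minute 0 and finishes at minute 60.
Set dressing can start immediately at minute 0; it finishes at minute 25.
For blocking: set dressing (finishes minute 25, plus 15-minute gap → minute 40); the lighting setup (finishes minute 60). Taking the maximum gives a start of minute 60, and it finishes at 60 + 55 = minute 115.
For the final polish: blocking (finishes minute 115); the lighting setup (finishes minute 60). Taking the maximum gives a start of minute 115, and it finishes at 115 + 25 = minute 140.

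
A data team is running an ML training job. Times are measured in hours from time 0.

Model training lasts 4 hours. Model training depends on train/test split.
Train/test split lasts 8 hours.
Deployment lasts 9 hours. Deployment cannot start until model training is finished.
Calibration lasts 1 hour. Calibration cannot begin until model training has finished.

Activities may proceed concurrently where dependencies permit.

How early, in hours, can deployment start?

12

Train/test split has no prerequisites, so it starts at hour 0 and finishes at hour 8.
Model training cannot begin until train/test split (finishes hour 8). It runs from hour 8 to 8 + 4 = hour 12.
Deployment waits on model training (finishes hour 12), so the earliest it can start is hour 12.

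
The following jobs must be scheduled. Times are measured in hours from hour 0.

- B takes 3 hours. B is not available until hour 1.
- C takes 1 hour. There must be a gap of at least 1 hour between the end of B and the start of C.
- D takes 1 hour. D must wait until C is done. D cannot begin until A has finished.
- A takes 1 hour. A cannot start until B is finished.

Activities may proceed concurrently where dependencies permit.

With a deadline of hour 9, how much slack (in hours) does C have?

B cannot begin until its own release at hour 1. It runs from hour 1 to 1 + 3 = hour 4.
C waits on B (finishes hour 4, plus 1-hour gap → hour 5), so it starts at hour 5 and finishes at 5 + 1 = hour 6.

Working backward from the deadline:
To finish by hour 9, D (duration 1) must start no later than hour 8.
C must finish before D (must start by hour 8). With a 1-hour duration, C must start by 8 − 1 = hour 7.
So C can start as early as hour 5 and as late as hour 7, giving 7 − 5 = 2 hours of slack.

2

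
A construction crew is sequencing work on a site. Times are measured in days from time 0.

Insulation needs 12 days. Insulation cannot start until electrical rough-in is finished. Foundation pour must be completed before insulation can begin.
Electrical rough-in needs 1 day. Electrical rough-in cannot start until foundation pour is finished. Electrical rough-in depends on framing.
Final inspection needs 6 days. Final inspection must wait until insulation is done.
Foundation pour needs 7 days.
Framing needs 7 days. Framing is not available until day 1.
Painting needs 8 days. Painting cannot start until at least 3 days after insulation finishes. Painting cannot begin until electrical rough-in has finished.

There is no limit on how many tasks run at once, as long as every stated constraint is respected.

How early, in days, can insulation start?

9

Framing cannot begin until its own release at day 1. It runs from day 1 to 1 + 7 = day 8.
Foundation pour has no prerequisites, so it starts at day 0 and finishes at day 7.
Electrical rough-in has to wait for foundation pour (finishes day 7); framing (finishes day 8). The latest of these is day 8, so electrical rough-in runs day 8 to 8 + 1 = day 9.
Insulation waits on electrical rough-in (finishes day 9); foundation pour (finishes day 7). The latest of these is day 9, which is the earliest insulation can start.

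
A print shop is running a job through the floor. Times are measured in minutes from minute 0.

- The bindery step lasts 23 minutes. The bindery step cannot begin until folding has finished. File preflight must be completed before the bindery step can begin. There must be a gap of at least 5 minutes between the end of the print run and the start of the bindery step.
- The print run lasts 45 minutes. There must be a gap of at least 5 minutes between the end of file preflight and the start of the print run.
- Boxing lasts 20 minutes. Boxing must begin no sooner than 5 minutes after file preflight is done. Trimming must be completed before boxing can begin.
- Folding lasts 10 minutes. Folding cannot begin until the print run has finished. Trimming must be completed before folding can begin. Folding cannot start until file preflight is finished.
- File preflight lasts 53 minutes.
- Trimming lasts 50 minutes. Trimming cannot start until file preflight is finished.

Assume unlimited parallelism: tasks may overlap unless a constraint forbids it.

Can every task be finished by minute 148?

Nothing blocks file preflight, so it runs from minute 0 to minute 53.
Trimming cannot begin until file preflight (finishes minute 53). It runs from minute 53 to 53 + 50 = minute 103.
Boxing has to wait for file preflight (finishes minute 53, plus 5-minute gap → minute 58); trimming (finishes minute 103). The latest of these is minute 103, so boxing runs minute 103 to 103 + 20 = minute 123.
The print run waits on file preflight (finishes minute 53, plus 5-minute gap → minute 58), so it starts at minute 58 and finishes at 58 + 45 = minute 103.
For folding: the print run (finishes minute 103); trimming (finishes minute 103); file preflight (finishes minute 53). Taking the maximum gives a start of minute 103, and it finishes at 103 + 10 = minute 113.
The bindery step cannot start until folding (finishes minute 113); file preflight (finishes minute 53); the print run (finishes minute 103, plus 5-minute gap → minute 108). The controlling bound is minute 113, so the bindery step finishes at 113 + 23 = minute 136.
Every task is finished by minute 136, which is no later than the deadline of 148, so the schedule is feasible.

Yes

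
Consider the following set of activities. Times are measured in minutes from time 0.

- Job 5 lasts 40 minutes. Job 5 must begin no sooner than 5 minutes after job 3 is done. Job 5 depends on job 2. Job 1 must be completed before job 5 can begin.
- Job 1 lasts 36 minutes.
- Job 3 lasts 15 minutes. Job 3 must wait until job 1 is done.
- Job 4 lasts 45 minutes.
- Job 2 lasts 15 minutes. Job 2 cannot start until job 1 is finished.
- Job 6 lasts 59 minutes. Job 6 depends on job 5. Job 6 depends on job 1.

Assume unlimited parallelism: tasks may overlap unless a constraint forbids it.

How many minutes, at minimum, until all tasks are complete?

Nothing blocks job 4, so it runs from minute 0 to minute 45.
Job 1 can start immediately at minute 0; it finishes at minute 36.
Job 3 waits on job 1 (finishes minute 36), so it starts at minute 36 and finishes at 36 + 15 = minute 51.
After job 1 (finishes minute 36), job 2 can start at minute 36 and finishes at minute 51.
For job 5: job 3 (finishes minute 51, plus 5-minute gap → minute 56); job 2 (finishes minute 51); job 1 (finishes minute 36). Taking the maximum gives a start of minute 56, and it finishes at 56 + 40 = minute 96.
Job 6 cannot start until job 5 (finishes minute 96); job 1 (finishes minute 36). The controlling bound is minute 96, so job 6 finishes at 96 + 59 = minute 155.
All tasks are finished once the last one completes. Finish times: Job 1 at 36, Job 2 at 51, Job 3 at 51, Job 4 at 45, Job 5 at 96, Job 6 at 155. The latest is minute 155.

155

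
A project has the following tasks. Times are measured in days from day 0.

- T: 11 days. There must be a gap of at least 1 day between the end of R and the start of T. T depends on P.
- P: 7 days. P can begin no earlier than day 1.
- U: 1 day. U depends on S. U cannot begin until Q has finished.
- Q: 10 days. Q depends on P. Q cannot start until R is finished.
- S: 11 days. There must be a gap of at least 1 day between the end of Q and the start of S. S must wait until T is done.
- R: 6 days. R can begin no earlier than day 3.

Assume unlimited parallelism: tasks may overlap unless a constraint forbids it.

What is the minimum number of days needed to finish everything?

33

R waits on its own release at day 3, so it starts at day 3 and finishes at 3 + 6 = day 9.
After its own release at day 1, P can start at day 1 and finishes at day 8.
For T: R (finishes day 9, plus 1-day gap → day 10); P (finishes day 8). Taking the maximum gives a start of day 10, and it finishes at 10 + 11 = day 21.
Q has to wait for P (finishes day 8); R (finishes day 9). The latest of these is day 9, so Q runs day 9 to 9 + 10 = day 19.
For S: Q (finishes day 19, plus 1-day gap → day 20); T (finishes day 21). Taking the maximum gives a start of day 21, and it finishes at 21 + 11 = day 32.
U has to wait for S (finishes day 32); Q (finishes day 19). The latest of these is day 32, so U runs day 32 to 32 + 1 = day 33.
All tasks are finished once the last one completes. Finish times: P at 8, Q at 19, R at 9, S at 32, T at 21, U at 33. The latest is day 33.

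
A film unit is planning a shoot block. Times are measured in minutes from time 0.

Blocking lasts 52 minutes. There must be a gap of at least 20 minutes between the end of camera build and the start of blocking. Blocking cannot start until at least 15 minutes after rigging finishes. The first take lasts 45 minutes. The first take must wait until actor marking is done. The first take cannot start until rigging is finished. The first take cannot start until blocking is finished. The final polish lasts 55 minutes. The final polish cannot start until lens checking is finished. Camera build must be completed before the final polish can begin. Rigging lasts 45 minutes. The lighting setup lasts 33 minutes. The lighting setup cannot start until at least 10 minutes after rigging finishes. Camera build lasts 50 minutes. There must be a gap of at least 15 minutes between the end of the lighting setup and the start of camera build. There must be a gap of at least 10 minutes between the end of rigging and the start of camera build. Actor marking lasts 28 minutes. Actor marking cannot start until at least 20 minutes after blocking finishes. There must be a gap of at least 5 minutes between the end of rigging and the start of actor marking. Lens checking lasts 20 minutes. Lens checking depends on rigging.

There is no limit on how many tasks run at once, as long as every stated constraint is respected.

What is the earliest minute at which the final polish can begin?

Rigging can start immediately at minute 0; it finishes at minute 45.
Lens checking waits on rigging (finishes minute 45), so it starts at minute 45 and finishes at 45 + 20 = minute 65.
The lighting setup waits on rigging (finishes minute 45, plus 10-minute gap → minute 55), so it starts at minute 55 and finishes at 55 + 33 = minute 88.
Camera build has to wait for the lighting setup (finishes minute 88, plus 15-minute gap → minute 103); rigging (finishes minute 45, plus 10-minute gap → minute 55). The latest of these is minute 103, so camera build runs minute 103 to 103 + 50 = minute 153.
The final polish waits on lens checking (finishes minute 65); camera build (finishes minute 153). The latest of these is minute 153, which is the earliest the final polish can start.

153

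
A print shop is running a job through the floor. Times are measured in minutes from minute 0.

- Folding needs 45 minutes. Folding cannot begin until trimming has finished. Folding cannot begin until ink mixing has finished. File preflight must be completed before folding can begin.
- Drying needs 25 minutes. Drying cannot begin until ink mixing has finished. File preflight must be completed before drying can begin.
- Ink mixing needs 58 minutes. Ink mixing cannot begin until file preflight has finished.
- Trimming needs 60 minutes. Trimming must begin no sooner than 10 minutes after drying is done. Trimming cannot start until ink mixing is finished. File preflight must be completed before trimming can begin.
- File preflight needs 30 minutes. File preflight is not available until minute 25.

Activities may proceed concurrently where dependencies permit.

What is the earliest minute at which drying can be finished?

File preflight cannot begin until its own release at minute 25. It runs from minute 25 to 25 + 30 = minute 55.
Ink mixing cannot begin until file preflight (finishes minute 55). It runs from minute 55 to 55 + 58 = minute 113.
Drying cannot start until ink mixing (finishes minute 113); file preflight (finishes minute 55). The controlling bound is minute 113, so drying finishes at 113 + 25 = minute 138.

138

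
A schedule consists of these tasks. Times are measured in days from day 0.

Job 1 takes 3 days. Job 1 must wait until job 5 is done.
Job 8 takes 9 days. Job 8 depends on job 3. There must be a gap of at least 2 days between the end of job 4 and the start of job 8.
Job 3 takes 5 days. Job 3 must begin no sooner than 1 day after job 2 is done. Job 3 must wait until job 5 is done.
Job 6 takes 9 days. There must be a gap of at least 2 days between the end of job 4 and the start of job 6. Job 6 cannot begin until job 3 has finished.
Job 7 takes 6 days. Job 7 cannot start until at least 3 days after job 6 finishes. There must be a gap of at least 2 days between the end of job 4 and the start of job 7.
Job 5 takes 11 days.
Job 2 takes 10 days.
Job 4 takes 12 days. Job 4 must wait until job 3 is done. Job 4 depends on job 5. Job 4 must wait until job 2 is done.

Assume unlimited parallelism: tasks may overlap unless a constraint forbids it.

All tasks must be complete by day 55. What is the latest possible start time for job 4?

Nothing follows job 7; the deadline of day 55 is its only limit. It must start by 55 − 6 = day 49.
Job 6 feeds into job 7 (must start by day 49, minus 3-day gap → day 46); so job 6 must finish by day 46 and therefore start by day 37.
Nothing follows job 8; the deadline of day 55 is its only limit. It must start by 55 − 9 = day 46.
Job 4 feeds job 6 (must start by day 37, minus 2-day gap → day 35); job 7 (must start by day 49, minus 2-day gap → day 47); job 8 (must start by day 46, minus 2-day gap → day 44). Taking the minimum, job 4 must finish by day 35 and start by 35 − 12 = day 23.

23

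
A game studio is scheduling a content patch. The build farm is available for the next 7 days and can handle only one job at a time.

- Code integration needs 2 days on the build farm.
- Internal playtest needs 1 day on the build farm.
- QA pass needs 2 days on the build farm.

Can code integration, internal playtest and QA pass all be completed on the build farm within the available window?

Running back to back, the jobs need 2 + 1 + 2 = 5 days on the build farm.
Since 5 ≤ 7, they fit within the window.

Yes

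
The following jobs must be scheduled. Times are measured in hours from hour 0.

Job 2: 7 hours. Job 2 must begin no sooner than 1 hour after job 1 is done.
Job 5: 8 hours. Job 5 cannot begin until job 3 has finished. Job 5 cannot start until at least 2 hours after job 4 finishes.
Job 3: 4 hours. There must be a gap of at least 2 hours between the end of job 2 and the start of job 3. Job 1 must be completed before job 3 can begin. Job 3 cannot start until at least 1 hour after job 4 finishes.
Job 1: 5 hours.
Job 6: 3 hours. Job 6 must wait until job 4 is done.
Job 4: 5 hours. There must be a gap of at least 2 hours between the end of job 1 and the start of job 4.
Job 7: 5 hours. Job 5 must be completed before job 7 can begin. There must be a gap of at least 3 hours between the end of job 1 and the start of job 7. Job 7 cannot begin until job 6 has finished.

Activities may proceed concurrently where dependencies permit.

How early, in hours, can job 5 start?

19

Nothing blocks job 1, so it runs from hour 0 to hour 5.
After job 1 (finishes hour 5, plus 2-hour gap → hour 7), job 4 can start at hour 7 and finishes at hour 12.
Job 2 waits on job 1 (finishes hour 5, plus 1-hour gap → hour 6), so it starts at hour 6 and finishes at 6 + 7 = hour 13.
Job 3 needs all of job 2 (finishes hour 13, plus 2-hour gap → hour 15); job 1 (finishes hour 5); job 4 (finishes hour 12, plus 1-hour gap → hour 13). That puts its earliest start at hour 15; it finishes at 15 + 4 = hour 19.
Job 5 waits on job 3 (finishes hour 19); job 4 (finishes hour 12, plus 2-hour gap → hour 14). The latest of these is hour 19, which is the earliest job 5 can start.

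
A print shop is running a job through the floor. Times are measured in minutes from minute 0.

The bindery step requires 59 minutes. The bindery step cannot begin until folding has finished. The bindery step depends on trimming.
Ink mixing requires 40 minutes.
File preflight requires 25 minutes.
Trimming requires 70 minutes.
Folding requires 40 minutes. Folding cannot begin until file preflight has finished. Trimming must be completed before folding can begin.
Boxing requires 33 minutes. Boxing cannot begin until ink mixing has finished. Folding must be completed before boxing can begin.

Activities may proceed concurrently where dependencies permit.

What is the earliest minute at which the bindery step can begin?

110

Nothing blocks trimming, so it runs from minute 0 to minute 70.
Nothing blocks file preflight, so it runs from minute 0 to minute 25.
Folding has to wait for file preflight (finishes minute 25); trimming (finishes minute 70). The latest of these is minute 70, so folding runs minute 70 to 70 + 40 = minute 110.
The bindery step waits on folding (finishes minute 110); trimming (finishes minute 70). The latest of these is minute 110, which is the earliest the bindery step can start.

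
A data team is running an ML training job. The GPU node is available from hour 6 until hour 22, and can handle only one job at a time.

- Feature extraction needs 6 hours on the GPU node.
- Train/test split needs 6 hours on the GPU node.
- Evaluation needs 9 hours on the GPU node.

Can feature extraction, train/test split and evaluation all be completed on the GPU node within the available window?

No

The GPU node window is 22 − 6 = 16 hours.
Running back to back, the jobs need 6 + 6 + 9 = 21 hours on the GPU node.
Since 21 > 16, they cannot all fit.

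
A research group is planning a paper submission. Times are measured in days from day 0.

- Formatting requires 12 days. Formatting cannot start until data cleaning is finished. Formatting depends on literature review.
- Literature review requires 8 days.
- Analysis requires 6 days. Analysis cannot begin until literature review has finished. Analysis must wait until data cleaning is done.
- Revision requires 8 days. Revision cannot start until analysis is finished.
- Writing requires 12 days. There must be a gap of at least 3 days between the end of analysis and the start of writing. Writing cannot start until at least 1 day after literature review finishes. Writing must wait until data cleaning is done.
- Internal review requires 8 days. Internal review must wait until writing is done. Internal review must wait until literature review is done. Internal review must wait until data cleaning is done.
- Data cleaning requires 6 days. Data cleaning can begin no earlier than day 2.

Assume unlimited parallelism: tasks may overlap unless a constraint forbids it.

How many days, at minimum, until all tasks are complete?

Data cleaning cannot begin until its own release at day 2. It runs from day 2 to 2 + 6 = day 8.
Literature review has no prerequisites, so it starts at day 0 and finishes at day 8.
Formatting cannot start until data cleaning (finishes day 8); literature review (finishes day 8). The controlling bound is day 8, so formatting finishes at 8 + 12 = day 20.
Analysis cannot start until literature review (finishes day 8); data cleaning (finishes day 8). The controlling bound is day 8, so analysis finishes at 8 + 6 = day 14.
After analysis (finishes day 14), revision can start at day 14 and finishes at day 22.
For writing: analysis (finishes day 14, plus 3-day gap → day 17); literature review (finishes day 8, plus 1-day gap → day 9); data cleaning (finishes day 8). Taking the maximum gives a start of day 17, and it finishes at 17 + 12 = day 29.
Internal review needs all of writing (finishes day 29); literature review (finishes day 8); data cleaning (finishes day 8). That puts its earliest start at day 29; it finishes at 29 + 8 = day 37.
All tasks are finished once the last one completes. Finish times: Literature review at 8, Data cleaning at 8, Analysis at 14, Writing at 29, Internal review at 37, Revision at 22, Formatting at 20. The latest is day 37.

37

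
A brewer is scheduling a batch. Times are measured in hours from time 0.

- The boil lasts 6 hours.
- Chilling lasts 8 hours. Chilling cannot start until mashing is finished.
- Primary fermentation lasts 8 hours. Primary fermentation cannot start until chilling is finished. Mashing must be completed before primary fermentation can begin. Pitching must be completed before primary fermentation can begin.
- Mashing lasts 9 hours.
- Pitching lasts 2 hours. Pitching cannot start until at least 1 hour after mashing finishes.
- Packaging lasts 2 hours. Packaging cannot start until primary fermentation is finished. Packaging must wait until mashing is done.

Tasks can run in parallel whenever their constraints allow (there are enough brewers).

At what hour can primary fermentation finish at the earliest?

Nothing blocks mashing, so it runs from hour 0 to hour 9.
Pitching cannot begin until mashing (finishes hour 9, plus 1-hour gap → hour 10). It runs from hour 10 to 10 + 2 = hour 12.
Chilling cannot begin until mashing (finishes hour 9). It runs from hour 9 to 9 + 8 = hour 17.
Primary fermentation needs all of chilling (finishes hour 17); mashing (finishes hour 9); pitching (finishes hour 12). That puts its earliest start at hour 17; it finishes at 17 + 8 = hour 25.

25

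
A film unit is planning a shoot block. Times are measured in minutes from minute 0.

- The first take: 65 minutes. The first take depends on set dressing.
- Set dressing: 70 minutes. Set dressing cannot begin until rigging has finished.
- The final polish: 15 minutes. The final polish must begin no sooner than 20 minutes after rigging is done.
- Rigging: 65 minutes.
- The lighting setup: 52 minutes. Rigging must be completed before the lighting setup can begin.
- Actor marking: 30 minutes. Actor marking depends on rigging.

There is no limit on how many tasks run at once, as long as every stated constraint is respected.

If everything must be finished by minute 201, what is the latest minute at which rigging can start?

1

The first take has no dependents, so it just needs to finish by minute 201. Starting by 201 − 65 = minute 136 achieves that.
Set dressing must finish before the first take (must start by minute 136). With a 70-minute duration, set dressing must start by 136 − 70 = minute 66.
The lighting setup must finish by minute 201; it takes 52 minutes, so it must start by 201 − 52 = minute 149.
To finish by minute 201, actor marking (duration 30) must start no later than minute 171.
Nothing follows the final polish; the deadline of minute 201 is its only limit. It must start by 201 − 15 = minute 186.
Rigging feeds set dressing (must start by minute 66); the lighting setup (must start by minute 149); actor marking (must start by minute 171); the final polish (must start by minute 186, minus 20-minute gap → minute 166). Taking the minimum, rigging must finish by minute 66 and start by 66 − 65 = minute 1.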